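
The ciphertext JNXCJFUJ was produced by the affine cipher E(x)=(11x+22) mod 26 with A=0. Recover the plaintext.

NLTKNPON

The inverse of 11 mod 26 is 19, since 11·19=209≡1. Apply D(y)=19·(y−22) mod 26:
J(9): 19·(9−22)=-247≡13 → N
N(13): 19·(13−22)=-171≡11 → L
X(23): 19·(23−22)=19 → T
C(2): 19·(2−22)=-380≡10 → K
J(9): 19·(9−22)=-247≡13 → N
F(5): 19·(5−22)=-323≡15 → P
U(20): 19·(20−22)=-38≡14 → O
J(9): 19·(9−22)=-247≡13 → N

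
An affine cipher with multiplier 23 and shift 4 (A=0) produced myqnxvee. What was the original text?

The inverse of 23 mod 26 is 17, since 23·17=391≡1. Apply D(y)=17·(y−4) mod 26:
m(12): 17·(12−4)=136≡6 → g
y(24): 17·(24−4)=340≡2 → c
q(16): 17·(16−4)=204≡22 → w
n(13): 17·(13−4)=153≡23 → x
x(23): 17·(23−4)=323≡11 → l
v(21): 17·(21−4)=289≡3 → d
e(4): 17·(4−4)=0 → a
e(4): 17·(4−4)=0 → a

gcwxldaa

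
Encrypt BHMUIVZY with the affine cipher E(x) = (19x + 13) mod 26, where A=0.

GQHDJWUB

B(1): 19·1+13=32≡6 → G
H(7): 19·7+13=146≡16 → Q
M(12): 19·12+13=241≡7 → H
U(20): 19·20+13=393≡3 → D
I(8): 19·8+13=165≡9 → J
V(21): 19·21+13=412≡22 → W
Z(25): 19·25+13=488≡20 → U
Y(24): 19·24+13=469≡1 → B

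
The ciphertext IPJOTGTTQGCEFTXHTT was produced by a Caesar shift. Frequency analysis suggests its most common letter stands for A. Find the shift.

The most frequent ciphertext letter is T (appears 6 times).
T is position 19; A is position 0.
Shift = 19.

19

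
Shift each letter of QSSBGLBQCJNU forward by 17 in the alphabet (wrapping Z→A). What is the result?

Q(16): 16+17=33≡7 → H
S(18): 18+17=35≡9 → J
S(18): 18+17=35≡9 → J
B(1): 1+17=18 → S
G(6): 6+17=23 → X
L(11): 11+17=28≡2 → C
B(1): 1+17=18 → S
Q(16): 16+17=33≡7 → H
C(2): 2+17=19 → T
J(9): 9+17=26≡0 → A
N(13): 13+17=30≡4 → E
U(20): 20+17=37≡11 → L

HJJSXCSHTAEL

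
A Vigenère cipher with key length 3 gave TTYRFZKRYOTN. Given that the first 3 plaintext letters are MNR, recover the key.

Subtract each crib letter from the matching ciphertext letter (mod 26):
T(19)−M(12)=7 → H
T(19)−N(13)=6 → G
Y(24)−R(17)=7 → H

HGH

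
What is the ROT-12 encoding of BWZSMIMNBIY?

B(1): 1+12=13 → N
W(22): 22+12=34≡8 → I
Z(25): 25+12=37≡11 → L
S(18): 18+12=30≡4 → E
M(12): 12+12=24 → Y
I(8): 8+12=20 → U
M(12): 12+12=24 → Y
N(13): 13+12=25 → Z
B(1): 1+12=13 → N
I(8): 8+12=20 → U
Y(24): 24+12=36≡10 → K

NILEYUYZNUK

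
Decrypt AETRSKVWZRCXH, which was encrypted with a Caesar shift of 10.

QUJHIALMPHSNX

A(0): 0−10=-10≡16 → Q
E(4): 4−10=-6≡20 → U
T(19): 19−10=9 → J
R(17): 17−10=7 → H
S(18): 18−10=8 → I
K(10): 10−10=0 → A
V(21): 21−10=11 → L
W(22): 22−10=12 → M
Z(25): 25−10=15 → P
R(17): 17−10=7 → H
C(2): 2−10=-8≡18 → S
X(23): 23−10=13 → N
H(7): 7−10=-3≡23 → X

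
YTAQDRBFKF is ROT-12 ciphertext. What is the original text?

Y(24): 24−12=12 → M
T(19): 19−12=7 → H
A(0): 0−12=-12≡14 → O
Q(16): 16−12=4 → E
D(3): 3−12=-9≡17 → R
R(17): 17−12=5 → F
B(1): 1−12=-11≡15 → P
F(5): 5−12=-7≡19 → T
K(10): 10−12=-2≡24 → Y
F(5): 5−12=-7≡19 → T

MHOERFPTYT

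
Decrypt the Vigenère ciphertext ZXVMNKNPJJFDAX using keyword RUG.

Repeat the key across the ciphertext: RUGRUGRUGRUGRU
Z(25)−R(17): 8 → I
X(23)−U(20): 3 → D
V(21)−G(6): 15 → P
M(12)−R(17): -5≡21 → V
N(13)−U(20): -7≡19 → T
K(10)−G(6): 4 → E
N(13)−R(17): -4≡22 → W
P(15)−U(20): -5≡21 → V
J(9)−G(6): 3 → D
J(9)−R(17): -8≡18 → S
F(5)−U(20): -15≡11 → L
D(3)−G(6): -3≡23 → X
A(0)−R(17): -17≡9 → J
X(23)−U(20): 3 → D

IDPVTEWVDSLXJD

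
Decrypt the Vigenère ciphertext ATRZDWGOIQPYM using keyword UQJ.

GDIFNNMYZWZPS

Repeat the key across the ciphertext: UQJUQJUQJUQJU
A(0)−U(20): -20≡6 → G
T(19)−Q(16): 3 → D
R(17)−J(9): 8 → I
Z(25)−U(20): 5 → F
D(3)−Q(16): -13≡13 → N
W(22)−J(9): 13 → N
G(6)−U(20): -14≡12 → M
O(14)−Q(16): -2≡24 → Y
I(8)−J(9): -1≡25 → Z
Q(16)−U(20): -4≡22 → W
P(15)−Q(16): -1≡25 → Z
Y(24)−J(9): 15 → P
M(12)−U(20): -8≡18 → S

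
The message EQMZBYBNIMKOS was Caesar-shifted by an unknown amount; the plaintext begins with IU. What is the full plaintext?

IUQDFCFRMQOSW

From the crib: E(4)−I(8)=-4≡22, so the shift is 22.
Subtract 22 from each ciphertext letter:
E(4): 4−22=-18≡8 → I
Q(16): 16−22=-6≡20 → U
M(12): 12−22=-10≡16 → Q
Z(25): 25−22=3 → D
B(1): 1−22=-21≡5 → F
Y(24): 24−22=2 → C
B(1): 1−22=-21≡5 → F
N(13): 13−22=-9≡17 → R
I(8): 8−22=-14≡12 → M
M(12): 12−22=-10≡16 → Q
K(10): 10−22=-12≡14 → O
O(14): 14−22=-8≡18 → S
S(18): 18−22=-4≡22 → W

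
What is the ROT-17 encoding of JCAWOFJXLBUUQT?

J(9): 9+17=26≡0 → A
C(2): 2+17=19 → T
A(0): 0+17=17 → R
W(22): 22+17=39≡13 → N
O(14): 14+17=31≡5 → F
F(5): 5+17=22 → W
J(9): 9+17=26≡0 → A
X(23): 23+17=40≡14 → O
L(11): 11+17=28≡2 → C
B(1): 1+17=18 → S
U(20): 20+17=37≡11 → L
U(20): 20+17=37≡11 → L
Q(16): 16+17=33≡7 → H
T(19): 19+17=36≡10 → K

ATRNFWAOCSLLHK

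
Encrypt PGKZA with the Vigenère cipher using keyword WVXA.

Repeat the key across the message: WVXAW
P(15)+W(22): 37≡11 → L
G(6)+V(21): 27≡1 → B
K(10)+X(23): 33≡7 → H
Z(25)+A(0): 25 → Z
A(0)+W(22): 22 → W

LBHZW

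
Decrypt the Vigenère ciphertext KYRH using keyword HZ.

DZKI

Repeat the key across the ciphertext: HZHZ
K(10)−H(7): 3 → D
Y(24)−Z(25): -1≡25 → Z
R(17)−H(7): 10 → K
H(7)−Z(25): -18≡8 → I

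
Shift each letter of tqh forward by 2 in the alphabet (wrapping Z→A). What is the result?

t(19): 19+2=21 → v
q(16): 16+2=18 → s
h(7): 7+2=9 → j

vsj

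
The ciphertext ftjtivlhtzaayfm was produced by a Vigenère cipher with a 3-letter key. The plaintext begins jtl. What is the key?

way

Subtract each crib letter from the matching ciphertext letter (mod 26):
f(5)−j(9)=-4≡22 → w
t(19)−t(19)=0 → a
j(9)−l(11)=-2≡24 → y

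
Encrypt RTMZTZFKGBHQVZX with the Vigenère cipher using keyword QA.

HTCZJZVKWBXQLZN

Repeat the key across the message: QAQAQAQAQAQAQAQ
R(17)+Q(16): 33≡7 → H
T(19)+A(0): 19 → T
M(12)+Q(16): 28≡2 → C
Z(25)+A(0): 25 → Z
T(19)+Q(16): 35≡9 → J
Z(25)+A(0): 25 → Z
F(5)+Q(16): 21 → V
K(10)+A(0): 10 → K
G(6)+Q(16): 22 → W
B(1)+A(0): 1 → B
H(7)+Q(16): 23 → X
Q(16)+A(0): 16 → Q
V(21)+Q(16): 37≡11 → L
Z(25)+A(0): 25 → Z
X(23)+Q(16): 39≡13 → N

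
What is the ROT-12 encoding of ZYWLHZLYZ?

LKIXTLXKL

Z(25): 25+12=37≡11 → L
Y(24): 24+12=36≡10 → K
W(22): 22+12=34≡8 → I
L(11): 11+12=23 → X
H(7): 7+12=19 → T
Z(25): 25+12=37≡11 → L
L(11): 11+12=23 → X
Y(24): 24+12=36≡10 → K
Z(25): 25+12=37≡11 → L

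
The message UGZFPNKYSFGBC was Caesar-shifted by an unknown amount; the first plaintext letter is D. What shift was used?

17

From the crib: U(20)−D(3)=17, so the shift is 17.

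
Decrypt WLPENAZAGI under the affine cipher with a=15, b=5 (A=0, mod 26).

PQSTERKRHV

The inverse of 15 mod 26 is 7, since 15·7=105≡1. Apply D(y)=7·(y−5) mod 26:
W(22): 7·(22−5)=119≡15 → P
L(11): 7·(11−5)=42≡16 → Q
P(15): 7·(15−5)=70≡18 → S
E(4): 7·(4−5)=-7≡19 → T
N(13): 7·(13−5)=56≡4 → E
A(0): 7·(0−5)=-35≡17 → R
Z(25): 7·(25−5)=140≡10 → K
A(0): 7·(0−5)=-35≡17 → R
G(6): 7·(6−5)=7 → H
I(8): 7·(8−5)=21 → V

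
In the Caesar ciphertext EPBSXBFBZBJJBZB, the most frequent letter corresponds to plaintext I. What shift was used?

The most frequent ciphertext letter is B (appears 6 times).
B is position 1; I is position 8.
Shift = -7≡19.

19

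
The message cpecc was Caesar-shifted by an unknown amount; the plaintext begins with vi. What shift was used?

From the crib: c(2)−v(21)=-19≡7, so the shift is 7.

7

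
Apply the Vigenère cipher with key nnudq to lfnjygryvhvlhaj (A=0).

Repeat the key across the message: nnudqnnudqnnudq
l(11)+n(13): 24 → y
f(5)+n(13): 18 → s
n(13)+u(20): 33≡7 → h
j(9)+d(3): 12 → m
y(24)+q(16): 40≡14 → o
g(6)+n(13): 19 → t
r(17)+n(13): 30≡4 → e
y(24)+u(20): 44≡18 → s
v(21)+d(3): 24 → y
h(7)+q(16): 23 → x
v(21)+n(13): 34≡8 → i
l(11)+n(13): 24 → y
h(7)+u(20): 27≡1 → b
a(0)+d(3): 3 → d
j(9)+q(16): 25 → z

yshmotesyxiybdz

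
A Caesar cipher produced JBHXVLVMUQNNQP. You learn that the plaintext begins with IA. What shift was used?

From the crib: J(9)−I(8)=1, so the shift is 1.

1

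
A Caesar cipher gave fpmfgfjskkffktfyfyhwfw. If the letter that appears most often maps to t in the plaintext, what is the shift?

12

The most frequent ciphertext letter is f (appears 8 times).
f is position 5; t is position 19.
Shift = -14≡12.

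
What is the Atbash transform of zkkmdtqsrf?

z(25) → a(0)
k(10) → p(15)
k(10) → p(15)
m(12) → n(13)
d(3) → w(22)
t(19) → g(6)
q(16) → j(9)
s(18) → h(7)
r(17) → i(8)
f(5) → u(20)

appnwgjhiu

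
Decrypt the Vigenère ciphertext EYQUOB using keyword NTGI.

RFKMBI

Repeat the key across the ciphertext: NTGINT
E(4)−N(13): -9≡17 → R
Y(24)−T(19): 5 → F
Q(16)−G(6): 10 → K
U(20)−I(8): 12 → M
O(14)−N(13): 1 → B
B(1)−T(19): -18≡8 → I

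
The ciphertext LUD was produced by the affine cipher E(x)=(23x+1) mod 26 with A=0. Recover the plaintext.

OLI

The inverse of 23 mod 26 is 17, since 23·17=391≡1. Apply D(y)=17·(y−1) mod 26:
L(11): 17·(11−1)=170≡14 → O
U(20): 17·(20−1)=323≡11 → L
D(3): 17·(3−1)=34≡8 → I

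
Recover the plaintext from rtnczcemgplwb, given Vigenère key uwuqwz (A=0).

xxtmddkqmzpxh

Repeat the key across the ciphertext: uwuqwzuwuqwzu
r(17)−u(20): -3≡23 → x
t(19)−w(22): -3≡23 → x
n(13)−u(20): -7≡19 → t
c(2)−q(16): -14≡12 → m
z(25)−w(22): 3 → d
c(2)−z(25): -23≡3 → d
e(4)−u(20): -16≡10 → k
m(12)−w(22): -10≡16 → q
g(6)−u(20): -14≡12 → m
p(15)−q(16): -1≡25 → z
l(11)−w(22): -11≡15 → p
w(22)−z(25): -3≡23 → x
b(1)−u(20): -19≡7 → h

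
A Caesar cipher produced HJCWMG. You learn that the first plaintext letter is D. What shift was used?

4

From the crib: H(7)−D(3)=4, so the shift is 4.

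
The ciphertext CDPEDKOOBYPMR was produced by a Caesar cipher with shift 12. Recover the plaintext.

QRDSRYCCPMDAF

C(2): 2−12=-10≡16 → Q
D(3): 3−12=-9≡17 → R
P(15): 15−12=3 → D
E(4): 4−12=-8≡18 → S
D(3): 3−12=-9≡17 → R
K(10): 10−12=-2≡24 → Y
O(14): 14−12=2 → C
O(14): 14−12=2 → C
B(1): 1−12=-11≡15 → P
Y(24): 24−12=12 → M
P(15): 15−12=3 → D
M(12): 12−12=0 → A
R(17): 17−12=5 → F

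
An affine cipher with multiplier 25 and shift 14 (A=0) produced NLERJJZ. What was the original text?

BDKXFFP

The inverse of 25 mod 26 is 25, since 25·25=625≡1. Apply D(y)=25·(y−14) mod 26:
N(13): 25·(13−14)=-25≡1 → B
L(11): 25·(11−14)=-75≡3 → D
E(4): 25·(4−14)=-250≡10 → K
R(17): 25·(17−14)=75≡23 → X
J(9): 25·(9−14)=-125≡5 → F
J(9): 25·(9−14)=-125≡5 → F
Z(25): 25·(25−14)=275≡15 → P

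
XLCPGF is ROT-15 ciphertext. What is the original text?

IWNARQ

X(23): 23−15=8 → I
L(11): 11−15=-4≡22 → W
C(2): 2−15=-13≡13 → N
P(15): 15−15=0 → A
G(6): 6−15=-9≡17 → R
F(5): 5−15=-10≡16 → Q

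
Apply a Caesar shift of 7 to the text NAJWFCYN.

UHQDMJFU

N(13): 13+7=20 → U
A(0): 0+7=7 → H
J(9): 9+7=16 → Q
W(22): 22+7=29≡3 → D
F(5): 5+7=12 → M
C(2): 2+7=9 → J
Y(24): 24+7=31≡5 → F
N(13): 13+7=20 → U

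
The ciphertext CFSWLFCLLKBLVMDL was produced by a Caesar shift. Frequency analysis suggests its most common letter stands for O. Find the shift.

23

The most frequent ciphertext letter is L (appears 5 times).
L is position 11; O is position 14.
Shift = -3≡23.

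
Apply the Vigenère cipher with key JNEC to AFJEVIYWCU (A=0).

Repeat the key across the message: JNECJNECJN
A(0)+J(9): 9 → J
F(5)+N(13): 18 → S
J(9)+E(4): 13 → N
E(4)+C(2): 6 → G
V(21)+J(9): 30≡4 → E
I(8)+N(13): 21 → V
Y(24)+E(4): 28≡2 → C
W(22)+C(2): 24 → Y
C(2)+J(9): 11 → L
U(20)+N(13): 33≡7 → H

JSNGEVCYLH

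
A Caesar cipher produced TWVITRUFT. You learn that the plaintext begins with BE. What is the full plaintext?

BEDQBZCNB

From the crib: T(19)−B(1)=18, so the shift is 18.
Subtract 18 from each ciphertext letter:
T(19): 19−18=1 → B
W(22): 22−18=4 → E
V(21): 21−18=3 → D
I(8): 8−18=-10≡16 → Q
T(19): 19−18=1 → B
R(17): 17−18=-1≡25 → Z
U(20): 20−18=2 → C
F(5): 5−18=-13≡13 → N
T(19): 19−18=1 → B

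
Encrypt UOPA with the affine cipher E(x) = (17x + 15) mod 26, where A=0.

U(20): 17·20+15=355≡17 → R
O(14): 17·14+15=253≡19 → T
P(15): 17·15+15=270≡10 → K
A(0): 17·0+15=15 → P

RTKP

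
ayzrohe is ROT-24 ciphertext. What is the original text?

cabtqjg

a(0): 0−24=-24≡2 → c
y(24): 24−24=0 → a
z(25): 25−24=1 → b
r(17): 17−24=-7≡19 → t
o(14): 14−24=-10≡16 → q
h(7): 7−24=-17≡9 → j
e(4): 4−24=-20≡6 → g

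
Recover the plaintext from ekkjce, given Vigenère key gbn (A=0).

Repeat the key across the ciphertext: gbngbn
e(4)−g(6): -2≡24 → y
k(10)−b(1): 9 → j
k(10)−n(13): -3≡23 → x
j(9)−g(6): 3 → d
c(2)−b(1): 1 → b
e(4)−n(13): -9≡17 → r

yjxdbr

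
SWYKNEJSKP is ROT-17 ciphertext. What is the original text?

S(18): 18−17=1 → B
W(22): 22−17=5 → F
Y(24): 24−17=7 → H
K(10): 10−17=-7≡19 → T
N(13): 13−17=-4≡22 → W
E(4): 4−17=-13≡13 → N
J(9): 9−17=-8≡18 → S
S(18): 18−17=1 → B
K(10): 10−17=-7≡19 → T
P(15): 15−17=-2≡24 → Y

BFHTWNSBTY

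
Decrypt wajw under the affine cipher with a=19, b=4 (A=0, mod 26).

qidq

The inverse of 19 mod 26 is 11, since 19·11=209≡1. Apply D(y)=11·(y−4) mod 26:
w(22): 11·(22−4)=198≡16 → q
a(0): 11·(0−4)=-44≡8 → i
j(9): 11·(9−4)=55≡3 → d
w(22): 11·(22−4)=198≡16 → q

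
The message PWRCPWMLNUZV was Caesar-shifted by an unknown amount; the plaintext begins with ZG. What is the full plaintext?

From the crib: P(15)−Z(25)=-10≡16, so the shift is 16.
Subtract 16 from each ciphertext letter:
P(15): 15−16=-1≡25 → Z
W(22): 22−16=6 → G
R(17): 17−16=1 → B
C(2): 2−16=-14≡12 → M
P(15): 15−16=-1≡25 → Z
W(22): 22−16=6 → G
M(12): 12−16=-4≡22 → W
L(11): 11−16=-5≡21 → V
N(13): 13−16=-3≡23 → X
U(20): 20−16=4 → E
Z(25): 25−16=9 → J
V(21): 21−16=5 → F

ZGBMZGWVXEJF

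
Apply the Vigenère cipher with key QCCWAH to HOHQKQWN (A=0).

Repeat the key across the message: QCCWAHQC
H(7)+Q(16): 23 → X
O(14)+C(2): 16 → Q
H(7)+C(2): 9 → J
Q(16)+W(22): 38≡12 → M
K(10)+A(0): 10 → K
Q(16)+H(7): 23 → X
W(22)+Q(16): 38≡12 → M
N(13)+C(2): 15 → P

XQJMKXMP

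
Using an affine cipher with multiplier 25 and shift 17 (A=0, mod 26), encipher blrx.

qgau

b(1): 25·1+17=42≡16 → q
l(11): 25·11+17=292≡6 → g
r(17): 25·17+17=442≡0 → a
x(23): 25·23+17=592≡20 → u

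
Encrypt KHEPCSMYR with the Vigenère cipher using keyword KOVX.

Repeat the key across the message: KOVXKOVXK
K(10)+K(10): 20 → U
H(7)+O(14): 21 → V
E(4)+V(21): 25 → Z
P(15)+X(23): 38≡12 → M
C(2)+K(10): 12 → M
S(18)+O(14): 32≡6 → G
M(12)+V(21): 33≡7 → H
Y(24)+X(23): 47≡21 → V
R(17)+K(10): 27≡1 → B

UVZMMGHVB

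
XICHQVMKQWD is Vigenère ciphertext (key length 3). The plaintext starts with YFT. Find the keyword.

ZDJ

Subtract each crib letter from the matching ciphertext letter (mod 26):
X(23)−Y(24)=-1≡25 → Z
I(8)−F(5)=3 → D
C(2)−T(19)=-17≡9 → J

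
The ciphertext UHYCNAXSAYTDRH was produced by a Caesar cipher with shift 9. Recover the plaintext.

LYPTEROJRPKUIY

U(20): 20−9=11 → L
H(7): 7−9=-2≡24 → Y
Y(24): 24−9=15 → P
C(2): 2−9=-7≡19 → T
N(13): 13−9=4 → E
A(0): 0−9=-9≡17 → R
X(23): 23−9=14 → O
S(18): 18−9=9 → J
A(0): 0−9=-9≡17 → R
Y(24): 24−9=15 → P
T(19): 19−9=10 → K
D(3): 3−9=-6≡20 → U
R(17): 17−9=8 → I
H(7): 7−9=-2≡24 → Y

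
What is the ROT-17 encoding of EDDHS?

VUUYJ

E(4): 4+17=21 → V
D(3): 3+17=20 → U
D(3): 3+17=20 → U
H(7): 7+17=24 → Y
S(18): 18+17=35≡9 → J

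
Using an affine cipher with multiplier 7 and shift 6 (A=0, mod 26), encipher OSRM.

ACVM

O(14): 7·14+6=104≡0 → A
S(18): 7·18+6=132≡2 → C
R(17): 7·17+6=125≡21 → V
M(12): 7·12+6=90≡12 → M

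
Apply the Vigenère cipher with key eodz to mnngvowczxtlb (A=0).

qbqfzczbdlwkf

Repeat the key across the message: eodzeodzeodze
m(12)+e(4): 16 → q
n(13)+o(14): 27≡1 → b
n(13)+d(3): 16 → q
g(6)+z(25): 31≡5 → f
v(21)+e(4): 25 → z
o(14)+o(14): 28≡2 → c
w(22)+d(3): 25 → z
c(2)+z(25): 27≡1 → b
z(25)+e(4): 29≡3 → d
x(23)+o(14): 37≡11 → l
t(19)+d(3): 22 → w
l(11)+z(25): 36≡10 → k
b(1)+e(4): 5 → f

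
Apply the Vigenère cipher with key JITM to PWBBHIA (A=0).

YEUNQQT

Repeat the key across the message: JITMJIT
P(15)+J(9): 24 → Y
W(22)+I(8): 30≡4 → E
B(1)+T(19): 20 → U
B(1)+M(12): 13 → N
H(7)+J(9): 16 → Q
I(8)+I(8): 16 → Q
A(0)+T(19): 19 → T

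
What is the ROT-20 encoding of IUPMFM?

I(8): 8+20=28≡2 → C
U(20): 20+20=40≡14 → O
P(15): 15+20=35≡9 → J
M(12): 12+20=32≡6 → G
F(5): 5+20=25 → Z
M(12): 12+20=32≡6 → G

COJGZG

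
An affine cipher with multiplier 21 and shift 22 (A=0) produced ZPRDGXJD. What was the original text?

The inverse of 21 mod 26 is 5, since 21·5=105≡1. Apply D(y)=5·(y−22) mod 26:
Z(25): 5·(25−22)=15 → P
P(15): 5·(15−22)=-35≡17 → R
R(17): 5·(17−22)=-25≡1 → B
D(3): 5·(3−22)=-95≡9 → J
G(6): 5·(6−22)=-80≡24 → Y
X(23): 5·(23−22)=5 → F
J(9): 5·(9−22)=-65≡13 → N
D(3): 5·(3−22)=-95≡9 → J

PRBJYFNJ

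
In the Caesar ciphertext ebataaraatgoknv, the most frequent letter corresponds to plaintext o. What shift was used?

The most frequent ciphertext letter is a (appears 5 times).
a is position 0; o is position 14.
Shift = -14≡12.

12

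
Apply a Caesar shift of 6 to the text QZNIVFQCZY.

Q(16): 16+6=22 → W
Z(25): 25+6=31≡5 → F
N(13): 13+6=19 → T
I(8): 8+6=14 → O
V(21): 21+6=27≡1 → B
F(5): 5+6=11 → L
Q(16): 16+6=22 → W
C(2): 2+6=8 → I
Z(25): 25+6=31≡5 → F
Y(24): 24+6=30≡4 → E

WFTOBLWIFE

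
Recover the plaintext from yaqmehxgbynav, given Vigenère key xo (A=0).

bmtyhtasekqmy

Repeat the key across the ciphertext: xoxoxoxoxoxox
y(24)−x(23): 1 → b
a(0)−o(14): -14≡12 → m
q(16)−x(23): -7≡19 → t
m(12)−o(14): -2≡24 → y
e(4)−x(23): -19≡7 → h
h(7)−o(14): -7≡19 → t
x(23)−x(23): 0 → a
g(6)−o(14): -8≡18 → s
b(1)−x(23): -22≡4 → e
y(24)−o(14): 10 → k
n(13)−x(23): -10≡16 → q
a(0)−o(14): -14≡12 → m
v(21)−x(23): -2≡24 → y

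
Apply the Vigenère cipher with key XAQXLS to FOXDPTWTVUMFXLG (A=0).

CONAALTTLRXXULW

Repeat the key across the message: XAQXLSXAQXLSXAQ
F(5)+X(23): 28≡2 → C
O(14)+A(0): 14 → O
X(23)+Q(16): 39≡13 → N
D(3)+X(23): 26≡0 → A
P(15)+L(11): 26≡0 → A
T(19)+S(18): 37≡11 → L
W(22)+X(23): 45≡19 → T
T(19)+A(0): 19 → T
V(21)+Q(16): 37≡11 → L
U(20)+X(23): 43≡17 → R
M(12)+L(11): 23 → X
F(5)+S(18): 23 → X
X(23)+X(23): 46≡20 → U
L(11)+A(0): 11 → L
G(6)+Q(16): 22 → W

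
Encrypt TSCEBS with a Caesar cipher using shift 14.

T(19): 19+14=33≡7 → H
S(18): 18+14=32≡6 → G
C(2): 2+14=16 → Q
E(4): 4+14=18 → S
B(1): 1+14=15 → P
S(18): 18+14=32≡6 → G

HGQSPG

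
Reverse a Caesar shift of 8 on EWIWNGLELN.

E(4): 4−8=-4≡22 → W
W(22): 22−8=14 → O
I(8): 8−8=0 → A
W(22): 22−8=14 → O
N(13): 13−8=5 → F
G(6): 6−8=-2≡24 → Y
L(11): 11−8=3 → D
E(4): 4−8=-4≡22 → W
L(11): 11−8=3 → D
N(13): 13−8=5 → F

WOAOFYDWDF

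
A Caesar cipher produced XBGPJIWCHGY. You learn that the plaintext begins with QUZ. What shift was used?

From the crib: X(23)−Q(16)=7, so the shift is 7.

7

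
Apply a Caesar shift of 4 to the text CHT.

GLX

C(2): 2+4=6 → G
H(7): 7+4=11 → L
T(19): 19+4=23 → X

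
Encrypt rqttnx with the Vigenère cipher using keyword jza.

Repeat the key across the message: jzajza
r(17)+j(9): 26≡0 → a
q(16)+z(25): 41≡15 → p
t(19)+a(0): 19 → t
t(19)+j(9): 28≡2 → c
n(13)+z(25): 38≡12 → m
x(23)+a(0): 23 → x

aptcmx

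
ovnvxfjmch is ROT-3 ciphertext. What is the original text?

lsksucgjze

o(14): 14−3=11 → l
v(21): 21−3=18 → s
n(13): 13−3=10 → k
v(21): 21−3=18 → s
x(23): 23−3=20 → u
f(5): 5−3=2 → c
j(9): 9−3=6 → g
m(12): 12−3=9 → j
c(2): 2−3=-1≡25 → z
h(7): 7−3=4 → e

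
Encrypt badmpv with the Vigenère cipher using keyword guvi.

Repeat the key across the message: guvigu
b(1)+g(6): 7 → h
a(0)+u(20): 20 → u
d(3)+v(21): 24 → y
m(12)+i(8): 20 → u
p(15)+g(6): 21 → v
v(21)+u(20): 41≡15 → p

huyuvp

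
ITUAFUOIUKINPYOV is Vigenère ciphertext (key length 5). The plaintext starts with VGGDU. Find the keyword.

NNOXL

Subtract each crib letter from the matching ciphertext letter (mod 26):
I(8)−V(21)=-13≡13 → N
T(19)−G(6)=13 → N
U(20)−G(6)=14 → O
A(0)−D(3)=-3≡23 → X
F(5)−U(20)=-15≡11 → L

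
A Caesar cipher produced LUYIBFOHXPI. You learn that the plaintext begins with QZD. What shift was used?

21

From the crib: L(11)−Q(16)=-5≡21, so the shift is 21.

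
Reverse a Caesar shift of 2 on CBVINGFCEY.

AZTGLEDACW

C(2): 2−2=0 → A
B(1): 1−2=-1≡25 → Z
V(21): 21−2=19 → T
I(8): 8−2=6 → G
N(13): 13−2=11 → L
G(6): 6−2=4 → E
F(5): 5−2=3 → D
C(2): 2−2=0 → A
E(4): 4−2=2 → C
Y(24): 24−2=22 → W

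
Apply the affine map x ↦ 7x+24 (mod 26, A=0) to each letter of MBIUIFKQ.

M(12): 7·12+24=108≡4 → E
B(1): 7·1+24=31≡5 → F
I(8): 7·8+24=80≡2 → C
U(20): 7·20+24=164≡8 → I
I(8): 7·8+24=80≡2 → C
F(5): 7·5+24=59≡7 → H
K(10): 7·10+24=94≡16 → Q
Q(16): 7·16+24=136≡6 → G

EFCICHQG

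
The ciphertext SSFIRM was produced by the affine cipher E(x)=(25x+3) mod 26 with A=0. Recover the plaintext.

The inverse of 25 mod 26 is 25, since 25·25=625≡1. Apply D(y)=25·(y−3) mod 26:
S(18): 25·(18−3)=375≡11 → L
S(18): 25·(18−3)=375≡11 → L
F(5): 25·(5−3)=50≡24 → Y
I(8): 25·(8−3)=125≡21 → V
R(17): 25·(17−3)=350≡12 → M
M(12): 25·(12−3)=225≡17 → R

LLYVMR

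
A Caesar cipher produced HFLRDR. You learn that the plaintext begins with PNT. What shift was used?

From the crib: H(7)−P(15)=-8≡18, so the shift is 18.

18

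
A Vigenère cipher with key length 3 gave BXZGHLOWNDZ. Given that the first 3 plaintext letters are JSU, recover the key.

Subtract each crib letter from the matching ciphertext letter (mod 26):
B(1)−J(9)=-8≡18 → S
X(23)−S(18)=5 → F
Z(25)−U(20)=5 → F

SFF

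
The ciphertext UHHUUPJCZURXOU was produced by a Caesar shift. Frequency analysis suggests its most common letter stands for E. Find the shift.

The most frequent ciphertext letter is U (appears 5 times).
U is position 20; E is position 4.
Shift = 16.

16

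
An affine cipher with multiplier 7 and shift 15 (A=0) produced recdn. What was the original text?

erncw

The inverse of 7 mod 26 is 15, since 7·15=105≡1. Apply D(y)=15·(y−15) mod 26:
r(17): 15·(17−15)=30≡4 → e
e(4): 15·(4−15)=-165≡17 → r
c(2): 15·(2−15)=-195≡13 → n
d(3): 15·(3−15)=-180≡2 → c
n(13): 15·(13−15)=-30≡22 → w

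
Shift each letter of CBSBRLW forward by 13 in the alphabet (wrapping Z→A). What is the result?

POFOEYJ

C(2): 2+13=15 → P
B(1): 1+13=14 → O
S(18): 18+13=31≡5 → F
B(1): 1+13=14 → O
R(17): 17+13=30≡4 → E
L(11): 11+13=24 → Y
W(22): 22+13=35≡9 → J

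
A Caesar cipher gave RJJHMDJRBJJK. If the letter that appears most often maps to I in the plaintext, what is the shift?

The most frequent ciphertext letter is J (appears 5 times).
J is position 9; I is position 8.
Shift = 1.

1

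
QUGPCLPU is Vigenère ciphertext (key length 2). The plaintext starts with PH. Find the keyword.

Subtract each crib letter from the matching ciphertext letter (mod 26):
Q(16)−P(15)=1 → B
U(20)−H(7)=13 → N

BN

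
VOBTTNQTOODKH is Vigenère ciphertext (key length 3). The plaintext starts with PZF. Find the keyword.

Subtract each crib letter from the matching ciphertext letter (mod 26):
V(21)−P(15)=6 → G
O(14)−Z(25)=-11≡15 → P
B(1)−F(5)=-4≡22 → W

GPW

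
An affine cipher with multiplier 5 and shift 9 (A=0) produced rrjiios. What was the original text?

The inverse of 5 mod 26 is 21, since 5·21=105≡1. Apply D(y)=21·(y−9) mod 26:
r(17): 21·(17−9)=168≡12 → m
r(17): 21·(17−9)=168≡12 → m
j(9): 21·(9−9)=0 → a
i(8): 21·(8−9)=-21≡5 → f
i(8): 21·(8−9)=-21≡5 → f
o(14): 21·(14−9)=105≡1 → b
s(18): 21·(18−9)=189≡7 → h

mmaffbh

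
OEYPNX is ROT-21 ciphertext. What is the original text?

TJDUSC

O(14): 14−21=-7≡19 → T
E(4): 4−21=-17≡9 → J
Y(24): 24−21=3 → D
P(15): 15−21=-6≡20 → U
N(13): 13−21=-8≡18 → S
X(23): 23−21=2 → C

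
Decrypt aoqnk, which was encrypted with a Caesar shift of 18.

iwyvs

a(0): 0−18=-18≡8 → i
o(14): 14−18=-4≡22 → w
q(16): 16−18=-2≡24 → y
n(13): 13−18=-5≡21 → v
k(10): 10−18=-8≡18 → s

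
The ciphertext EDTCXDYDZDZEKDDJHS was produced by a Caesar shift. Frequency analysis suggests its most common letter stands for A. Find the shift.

The most frequent ciphertext letter is D (appears 6 times).
D is position 3; A is position 0.
Shift = 3.

3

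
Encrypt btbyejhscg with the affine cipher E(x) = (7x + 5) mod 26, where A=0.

mimrhqcbtv

b(1): 7·1+5=12 → m
t(19): 7·19+5=138≡8 → i
b(1): 7·1+5=12 → m
y(24): 7·24+5=173≡17 → r
e(4): 7·4+5=33≡7 → h
j(9): 7·9+5=68≡16 → q
h(7): 7·7+5=54≡2 → c
s(18): 7·18+5=131≡1 → b
c(2): 7·2+5=19 → t
g(6): 7·6+5=47≡21 → v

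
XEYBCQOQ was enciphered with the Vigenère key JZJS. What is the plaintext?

OFPJTRFY

Repeat the key across the ciphertext: JZJSJZJS
X(23)−J(9): 14 → O
E(4)−Z(25): -21≡5 → F
Y(24)−J(9): 15 → P
B(1)−S(18): -17≡9 → J
C(2)−J(9): -7≡19 → T
Q(16)−Z(25): -9≡17 → R
O(14)−J(9): 5 → F
Q(16)−S(18): -2≡24 → Y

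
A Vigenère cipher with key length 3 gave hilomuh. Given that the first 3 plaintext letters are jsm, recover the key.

Subtract each crib letter from the matching ciphertext letter (mod 26):
h(7)−j(9)=-2≡24 → y
i(8)−s(18)=-10≡16 → q
l(11)−m(12)=-1≡25 → z

yqz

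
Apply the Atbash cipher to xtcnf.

cgxmu

x(23) → c(2)
t(19) → g(6)
c(2) → x(23)
n(13) → m(12)
f(5) → u(20)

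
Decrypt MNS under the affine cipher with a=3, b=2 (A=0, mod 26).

The inverse of 3 mod 26 is 9, since 3·9=27≡1. Apply D(y)=9·(y−2) mod 26:
M(12): 9·(12−2)=90≡12 → M
N(13): 9·(13−2)=99≡21 → V
S(18): 9·(18−2)=144≡14 → O

MVO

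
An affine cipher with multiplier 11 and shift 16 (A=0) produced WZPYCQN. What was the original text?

The inverse of 11 mod 26 is 19, since 11·19=209≡1. Apply D(y)=19·(y−16) mod 26:
W(22): 19·(22−16)=114≡10 → K
Z(25): 19·(25−16)=171≡15 → P
P(15): 19·(15−16)=-19≡7 → H
Y(24): 19·(24−16)=152≡22 → W
C(2): 19·(2−16)=-266≡20 → U
Q(16): 19·(16−16)=0 → A
N(13): 19·(13−16)=-57≡21 → V

KPHWUAV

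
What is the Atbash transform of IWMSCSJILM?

RDNHXHQRON

I(8) → R(17)
W(22) → D(3)
M(12) → N(13)
S(18) → H(7)
C(2) → X(23)
S(18) → H(7)
J(9) → Q(16)
I(8) → R(17)
L(11) → O(14)
M(12) → N(13)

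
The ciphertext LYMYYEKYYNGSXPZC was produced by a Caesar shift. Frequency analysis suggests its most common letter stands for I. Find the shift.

16

The most frequent ciphertext letter is Y (appears 5 times).
Y is position 24; I is position 8.
Shift = 16.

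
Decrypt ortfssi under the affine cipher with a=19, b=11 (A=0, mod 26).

hokmzzt

The inverse of 19 mod 26 is 11, since 19·11=209≡1. Apply D(y)=11·(y−11) mod 26:
o(14): 11·(14−11)=33≡7 → h
r(17): 11·(17−11)=66≡14 → o
t(19): 11·(19−11)=88≡10 → k
f(5): 11·(5−11)=-66≡12 → m
s(18): 11·(18−11)=77≡25 → z
s(18): 11·(18−11)=77≡25 → z
i(8): 11·(8−11)=-33≡19 → t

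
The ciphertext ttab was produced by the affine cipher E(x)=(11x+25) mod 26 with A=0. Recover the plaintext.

qqtm

The inverse of 11 mod 26 is 19, since 11·19=209≡1. Apply D(y)=19·(y−25) mod 26:
t(19): 19·(19−25)=-114≡16 → q
t(19): 19·(19−25)=-114≡16 → q
a(0): 19·(0−25)=-475≡19 → t
b(1): 19·(1−25)=-456≡12 → m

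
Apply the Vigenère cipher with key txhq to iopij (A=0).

blwyc

Repeat the key across the message: txhqt
i(8)+t(19): 27≡1 → b
o(14)+x(23): 37≡11 → l
p(15)+h(7): 22 → w
i(8)+q(16): 24 → y
j(9)+t(19): 28≡2 → c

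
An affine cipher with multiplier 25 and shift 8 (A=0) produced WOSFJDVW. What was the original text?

The inverse of 25 mod 26 is 25, since 25·25=625≡1. Apply D(y)=25·(y−8) mod 26:
W(22): 25·(22−8)=350≡12 → M
O(14): 25·(14−8)=150≡20 → U
S(18): 25·(18−8)=250≡16 → Q
F(5): 25·(5−8)=-75≡3 → D
J(9): 25·(9−8)=25 → Z
D(3): 25·(3−8)=-125≡5 → F
V(21): 25·(21−8)=325≡13 → N
W(22): 25·(22−8)=350≡12 → M

MUQDZFNM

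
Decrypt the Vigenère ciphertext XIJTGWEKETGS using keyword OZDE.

JJGPSXBGQUDO

Repeat the key across the ciphertext: OZDEOZDEOZDE
X(23)−O(14): 9 → J
I(8)−Z(25): -17≡9 → J
J(9)−D(3): 6 → G
T(19)−E(4): 15 → P
G(6)−O(14): -8≡18 → S
W(22)−Z(25): -3≡23 → X
E(4)−D(3): 1 → B
K(10)−E(4): 6 → G
E(4)−O(14): -10≡16 → Q
T(19)−Z(25): -6≡20 → U
G(6)−D(3): 3 → D
S(18)−E(4): 14 → O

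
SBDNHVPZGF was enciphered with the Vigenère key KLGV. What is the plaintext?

IQXSXKJEWU

Repeat the key across the ciphertext: KLGVKLGVKL
S(18)−K(10): 8 → I
B(1)−L(11): -10≡16 → Q
D(3)−G(6): -3≡23 → X
N(13)−V(21): -8≡18 → S
H(7)−K(10): -3≡23 → X
V(21)−L(11): 10 → K
P(15)−G(6): 9 → J
Z(25)−V(21): 4 → E
G(6)−K(10): -4≡22 → W
F(5)−L(11): -6≡20 → U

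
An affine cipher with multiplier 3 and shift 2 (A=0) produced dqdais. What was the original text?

The inverse of 3 mod 26 is 9, since 3·9=27≡1. Apply D(y)=9·(y−2) mod 26:
d(3): 9·(3−2)=9 → j
q(16): 9·(16−2)=126≡22 → w
d(3): 9·(3−2)=9 → j
a(0): 9·(0−2)=-18≡8 → i
i(8): 9·(8−2)=54≡2 → c
s(18): 9·(18−2)=144≡14 → o

jwjico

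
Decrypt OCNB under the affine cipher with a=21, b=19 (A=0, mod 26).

The inverse of 21 mod 26 is 5, since 21·5=105≡1. Apply D(y)=5·(y−19) mod 26:
O(14): 5·(14−19)=-25≡1 → B
C(2): 5·(2−19)=-85≡19 → T
N(13): 5·(13−19)=-30≡22 → W
B(1): 5·(1−19)=-90≡14 → O

BTWO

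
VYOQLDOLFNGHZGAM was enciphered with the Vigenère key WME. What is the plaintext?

Repeat the key across the ciphertext: WMEWMEWMEWMEWMEW
V(21)−W(22): -1≡25 → Z
Y(24)−M(12): 12 → M
O(14)−E(4): 10 → K
Q(16)−W(22): -6≡20 → U
L(11)−M(12): -1≡25 → Z
D(3)−E(4): -1≡25 → Z
O(14)−W(22): -8≡18 → S
L(11)−M(12): -1≡25 → Z
F(5)−E(4): 1 → B
N(13)−W(22): -9≡17 → R
G(6)−M(12): -6≡20 → U
H(7)−E(4): 3 → D
Z(25)−W(22): 3 → D
G(6)−M(12): -6≡20 → U
A(0)−E(4): -4≡22 → W
M(12)−W(22): -10≡16 → Q

ZMKUZZSZBRUDDUWQ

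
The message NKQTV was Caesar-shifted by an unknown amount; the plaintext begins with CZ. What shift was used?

11

From the crib: N(13)−C(2)=11, so the shift is 11.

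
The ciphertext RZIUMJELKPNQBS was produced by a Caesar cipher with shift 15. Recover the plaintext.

R(17): 17−15=2 → C
Z(25): 25−15=10 → K
I(8): 8−15=-7≡19 → T
U(20): 20−15=5 → F
M(12): 12−15=-3≡23 → X
J(9): 9−15=-6≡20 → U
E(4): 4−15=-11≡15 → P
L(11): 11−15=-4≡22 → W
K(10): 10−15=-5≡21 → V
P(15): 15−15=0 → A
N(13): 13−15=-2≡24 → Y
Q(16): 16−15=1 → B
B(1): 1−15=-14≡12 → M
S(18): 18−15=3 → D

CKTFXUPWVAYBMD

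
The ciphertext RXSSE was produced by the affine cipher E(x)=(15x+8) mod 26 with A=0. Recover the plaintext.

The inverse of 15 mod 26 is 7, since 15·7=105≡1. Apply D(y)=7·(y−8) mod 26:
R(17): 7·(17−8)=63≡11 → L
X(23): 7·(23−8)=105≡1 → B
S(18): 7·(18−8)=70≡18 → S
S(18): 7·(18−8)=70≡18 → S
E(4): 7·(4−8)=-28≡24 → Y

LBSSY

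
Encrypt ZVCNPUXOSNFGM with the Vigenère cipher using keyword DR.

Repeat the key across the message: DRDRDRDRDRDRD
Z(25)+D(3): 28≡2 → C
V(21)+R(17): 38≡12 → M
C(2)+D(3): 5 → F
N(13)+R(17): 30≡4 → E
P(15)+D(3): 18 → S
U(20)+R(17): 37≡11 → L
X(23)+D(3): 26≡0 → A
O(14)+R(17): 31≡5 → F
S(18)+D(3): 21 → V
N(13)+R(17): 30≡4 → E
F(5)+D(3): 8 → I
G(6)+R(17): 23 → X
M(12)+D(3): 15 → P

CMFESLAFVEIXP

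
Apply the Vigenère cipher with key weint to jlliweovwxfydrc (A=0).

fptvpasdjqbclev

Repeat the key across the message: weintweintweint
j(9)+w(22): 31≡5 → f
l(11)+e(4): 15 → p
l(11)+i(8): 19 → t
i(8)+n(13): 21 → v
w(22)+t(19): 41≡15 → p
e(4)+w(22): 26≡0 → a
o(14)+e(4): 18 → s
v(21)+i(8): 29≡3 → d
w(22)+n(13): 35≡9 → j
x(23)+t(19): 42≡16 → q
f(5)+w(22): 27≡1 → b
y(24)+e(4): 28≡2 → c
d(3)+i(8): 11 → l
r(17)+n(13): 30≡4 → e
c(2)+t(19): 21 → v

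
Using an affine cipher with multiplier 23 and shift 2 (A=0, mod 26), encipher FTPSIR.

NXJAED

F(5): 23·5+2=117≡13 → N
T(19): 23·19+2=439≡23 → X
P(15): 23·15+2=347≡9 → J
S(18): 23·18+2=416≡0 → A
I(8): 23·8+2=186≡4 → E
R(17): 23·17+2=393≡3 → D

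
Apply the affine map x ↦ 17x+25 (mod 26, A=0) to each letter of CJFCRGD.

C(2): 17·2+25=59≡7 → H
J(9): 17·9+25=178≡22 → W
F(5): 17·5+25=110≡6 → G
C(2): 17·2+25=59≡7 → H
R(17): 17·17+25=314≡2 → C
G(6): 17·6+25=127≡23 → X
D(3): 17·3+25=76≡24 → Y

HWGHCXY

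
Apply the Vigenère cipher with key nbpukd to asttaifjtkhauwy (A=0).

Repeat the key across the message: nbpukdnbpukdnbp
a(0)+n(13): 13 → n
s(18)+b(1): 19 → t
t(19)+p(15): 34≡8 → i
t(19)+u(20): 39≡13 → n
a(0)+k(10): 10 → k
i(8)+d(3): 11 → l
f(5)+n(13): 18 → s
j(9)+b(1): 10 → k
t(19)+p(15): 34≡8 → i
k(10)+u(20): 30≡4 → e
h(7)+k(10): 17 → r
a(0)+d(3): 3 → d
u(20)+n(13): 33≡7 → h
w(22)+b(1): 23 → x
y(24)+p(15): 39≡13 → n

ntinklskierdhxn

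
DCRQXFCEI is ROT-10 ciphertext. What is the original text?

TSHGNVSUY

D(3): 3−10=-7≡19 → T
C(2): 2−10=-8≡18 → S
R(17): 17−10=7 → H
Q(16): 16−10=6 → G
X(23): 23−10=13 → N
F(5): 5−10=-5≡21 → V
C(2): 2−10=-8≡18 → S
E(4): 4−10=-6≡20 → U
I(8): 8−10=-2≡24 → Y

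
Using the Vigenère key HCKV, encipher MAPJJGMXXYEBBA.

Repeat the key across the message: HCKVHCKVHCKVHC
M(12)+H(7): 19 → T
A(0)+C(2): 2 → C
P(15)+K(10): 25 → Z
J(9)+V(21): 30≡4 → E
J(9)+H(7): 16 → Q
G(6)+C(2): 8 → I
M(12)+K(10): 22 → W
X(23)+V(21): 44≡18 → S
X(23)+H(7): 30≡4 → E
Y(24)+C(2): 26≡0 → A
E(4)+K(10): 14 → O
B(1)+V(21): 22 → W
B(1)+H(7): 8 → I
A(0)+C(2): 2 → C

TCZEQIWSEAOWIC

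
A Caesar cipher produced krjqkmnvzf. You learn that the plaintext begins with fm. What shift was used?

From the crib: k(10)−f(5)=5, so the shift is 5.

5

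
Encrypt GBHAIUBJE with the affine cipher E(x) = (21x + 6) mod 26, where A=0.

G(6): 21·6+6=132≡2 → C
B(1): 21·1+6=27≡1 → B
H(7): 21·7+6=153≡23 → X
A(0): 21·0+6=6 → G
I(8): 21·8+6=174≡18 → S
U(20): 21·20+6=426≡10 → K
B(1): 21·1+6=27≡1 → B
J(9): 21·9+6=195≡13 → N
E(4): 21·4+6=90≡12 → M

CBXGSKBNM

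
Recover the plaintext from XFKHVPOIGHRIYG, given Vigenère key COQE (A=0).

Repeat the key across the ciphertext: COQECOQECOQECO
X(23)−C(2): 21 → V
F(5)−O(14): -9≡17 → R
K(10)−Q(16): -6≡20 → U
H(7)−E(4): 3 → D
V(21)−C(2): 19 → T
P(15)−O(14): 1 → B
O(14)−Q(16): -2≡24 → Y
I(8)−E(4): 4 → E
G(6)−C(2): 4 → E
H(7)−O(14): -7≡19 → T
R(17)−Q(16): 1 → B
I(8)−E(4): 4 → E
Y(24)−C(2): 22 → W
G(6)−O(14): -8≡18 → S

VRUDTBYEETBEWS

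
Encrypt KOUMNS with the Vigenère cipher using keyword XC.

HQROKU

Repeat the key across the message: XCXCXC
K(10)+X(23): 33≡7 → H
O(14)+C(2): 16 → Q
U(20)+X(23): 43≡17 → R
M(12)+C(2): 14 → O
N(13)+X(23): 36≡10 → K
S(18)+C(2): 20 → U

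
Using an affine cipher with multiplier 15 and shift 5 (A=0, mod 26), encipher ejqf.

nklc

e(4): 15·4+5=65≡13 → n
j(9): 15·9+5=140≡10 → k
q(16): 15·16+5=245≡11 → l
f(5): 15·5+5=80≡2 → c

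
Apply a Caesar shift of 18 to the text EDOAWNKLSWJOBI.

WVGSOFCDKOBGTA

E(4): 4+18=22 → W
D(3): 3+18=21 → V
O(14): 14+18=32≡6 → G
A(0): 0+18=18 → S
W(22): 22+18=40≡14 → O
N(13): 13+18=31≡5 → F
K(10): 10+18=28≡2 → C
L(11): 11+18=29≡3 → D
S(18): 18+18=36≡10 → K
W(22): 22+18=40≡14 → O
J(9): 9+18=27≡1 → B
O(14): 14+18=32≡6 → G
B(1): 1+18=19 → T
I(8): 8+18=26≡0 → A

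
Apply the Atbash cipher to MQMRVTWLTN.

M(12) → N(13)
Q(16) → J(9)
M(12) → N(13)
R(17) → I(8)
V(21) → E(4)
T(19) → G(6)
W(22) → D(3)
L(11) → O(14)
T(19) → G(6)
N(13) → M(12)

NJNIEGDOGM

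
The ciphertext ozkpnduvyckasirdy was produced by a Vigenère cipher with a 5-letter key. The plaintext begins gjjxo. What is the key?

iqbsz

Subtract each crib letter from the matching ciphertext letter (mod 26):
o(14)−g(6)=8 → i
z(25)−j(9)=16 → q
k(10)−j(9)=1 → b
p(15)−x(23)=-8≡18 → s
n(13)−o(14)=-1≡25 → z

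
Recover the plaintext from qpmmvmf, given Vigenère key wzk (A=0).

Repeat the key across the ciphertext: wzkwzkw
q(16)−w(22): -6≡20 → u
p(15)−z(25): -10≡16 → q
m(12)−k(10): 2 → c
m(12)−w(22): -10≡16 → q
v(21)−z(25): -4≡22 → w
m(12)−k(10): 2 → c
f(5)−w(22): -17≡9 → j

uqcqwcj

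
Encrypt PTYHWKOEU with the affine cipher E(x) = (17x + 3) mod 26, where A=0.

YOVSNRHTF

P(15): 17·15+3=258≡24 → Y
T(19): 17·19+3=326≡14 → O
Y(24): 17·24+3=411≡21 → V
H(7): 17·7+3=122≡18 → S
W(22): 17·22+3=377≡13 → N
K(10): 17·10+3=173≡17 → R
O(14): 17·14+3=241≡7 → H
E(4): 17·4+3=71≡19 → T
U(20): 17·20+3=343≡5 → F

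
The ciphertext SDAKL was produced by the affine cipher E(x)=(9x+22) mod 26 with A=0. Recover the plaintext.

The inverse of 9 mod 26 is 3, since 9·3=27≡1. Apply D(y)=3·(y−22) mod 26:
S(18): 3·(18−22)=-12≡14 → O
D(3): 3·(3−22)=-57≡21 → V
A(0): 3·(0−22)=-66≡12 → M
K(10): 3·(10−22)=-36≡16 → Q
L(11): 3·(11−22)=-33≡19 → T

OVMQT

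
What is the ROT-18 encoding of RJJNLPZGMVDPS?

JBBFDHRYENVHK

R(17): 17+18=35≡9 → J
J(9): 9+18=27≡1 → B
J(9): 9+18=27≡1 → B
N(13): 13+18=31≡5 → F
L(11): 11+18=29≡3 → D
P(15): 15+18=33≡7 → H
Z(25): 25+18=43≡17 → R
G(6): 6+18=24 → Y
M(12): 12+18=30≡4 → E
V(21): 21+18=39≡13 → N
D(3): 3+18=21 → V
P(15): 15+18=33≡7 → H
S(18): 18+18=36≡10 → K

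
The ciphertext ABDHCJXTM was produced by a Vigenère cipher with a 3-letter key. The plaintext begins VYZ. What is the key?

FDE

Subtract each crib letter from the matching ciphertext letter (mod 26):
A(0)−V(21)=-21≡5 → F
B(1)−Y(24)=-23≡3 → D
D(3)−Z(25)=-22≡4 → E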